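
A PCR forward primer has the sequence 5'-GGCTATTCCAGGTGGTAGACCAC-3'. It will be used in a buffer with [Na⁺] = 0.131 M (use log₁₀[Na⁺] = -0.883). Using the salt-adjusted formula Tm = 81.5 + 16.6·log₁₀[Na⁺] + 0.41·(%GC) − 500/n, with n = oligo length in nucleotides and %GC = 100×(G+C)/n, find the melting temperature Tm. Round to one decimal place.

Length n = 23. Counting bases: G=7, C=6, A=5, T=5
G+C = 13, so %GC = 13/23 × 100 = 56.522%
Salt term: 16.6 × (-0.883) = -14.658
GC term: 0.41 × 56.522 = 23.174; length term: −500/23 = −21.739
Tm = 81.5 + (-14.658) + 23.174 − 21.739 = 68.277 → 68.3°C

68.3°C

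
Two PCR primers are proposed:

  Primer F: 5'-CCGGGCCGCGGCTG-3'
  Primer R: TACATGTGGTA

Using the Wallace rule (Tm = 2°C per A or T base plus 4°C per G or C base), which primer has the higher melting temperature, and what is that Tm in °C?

Primer F: A+T=1, G+C=13 → Tm = 2(1)+4(13) = 54°C
Primer R: A+T=7, G+C=4 → Tm = 2(7)+4(4) = 30°C
54°C vs 30°C → primer F is higher.

Primer F, 54°C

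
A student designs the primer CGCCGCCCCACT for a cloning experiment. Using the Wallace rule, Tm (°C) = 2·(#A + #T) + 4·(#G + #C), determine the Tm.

Counting bases: G=2, A=1, T=1, C=8
So N_AT = 2 and N_GC = 10.
Tm = 4·10 + 2·2 = 40 + 4 = 44°C

44°C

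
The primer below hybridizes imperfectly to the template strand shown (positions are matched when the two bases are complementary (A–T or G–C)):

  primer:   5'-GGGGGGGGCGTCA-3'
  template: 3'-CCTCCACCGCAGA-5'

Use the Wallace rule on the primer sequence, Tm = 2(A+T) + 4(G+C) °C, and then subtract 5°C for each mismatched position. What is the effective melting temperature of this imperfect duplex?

Primer base counts: A=1, T=1, G=9, C=2 → A+T=2, G+C=11
Perfect-match Tm = 2(2) + 4(11) = 4 + 44 = 48°C
Mismatches (positions where the bases are not complementary): 3 (at positions 3, 6, 13)
Effective Tm = 48 − 3×5 = 48 − 15 = 33°C

33°C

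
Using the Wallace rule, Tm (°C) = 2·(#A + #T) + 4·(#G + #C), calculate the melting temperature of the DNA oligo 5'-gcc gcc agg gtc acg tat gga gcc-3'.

82°C

Counting bases: G=9, A=4, C=8, T=3
AT pairs contribute 7, GC pairs contribute 17.
Tm = 2×7 + 4×17 = 82°C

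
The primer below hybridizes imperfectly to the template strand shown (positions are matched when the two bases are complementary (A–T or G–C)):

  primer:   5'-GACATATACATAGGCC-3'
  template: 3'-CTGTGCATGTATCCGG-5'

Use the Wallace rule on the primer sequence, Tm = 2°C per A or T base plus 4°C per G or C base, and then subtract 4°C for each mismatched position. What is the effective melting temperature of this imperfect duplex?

38°C

Primer base counts: A=6, T=3, G=3, C=4 → A+T=9, G+C=7
Perfect-match Tm = 2(9) + 4(7) = 18 + 28 = 46°C
Mismatches (positions where the bases are not complementary): 2 (at positions 5, 6)
Effective Tm = 46 − 2×4 = 46 − 8 = 38°C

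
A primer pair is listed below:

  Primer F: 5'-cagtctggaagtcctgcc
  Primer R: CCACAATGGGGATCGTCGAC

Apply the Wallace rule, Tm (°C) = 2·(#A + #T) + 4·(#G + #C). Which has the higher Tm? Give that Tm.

Primer R, 64°C

Primer F: A+T=7, G+C=11 → Tm = 2(7)+4(11) = 58°C
Primer R: A+T=8, G+C=12 → Tm = 2(8)+4(12) = 64°C
58°C vs 64°C → primer R is higher.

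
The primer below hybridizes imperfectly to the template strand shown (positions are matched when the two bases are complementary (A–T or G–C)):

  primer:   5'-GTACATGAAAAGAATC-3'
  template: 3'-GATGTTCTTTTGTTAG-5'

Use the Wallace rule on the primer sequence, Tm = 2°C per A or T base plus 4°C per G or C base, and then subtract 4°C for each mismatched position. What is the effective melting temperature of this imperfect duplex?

30°C

Primer base counts: A=8, T=3, G=3, C=2 → A+T=11, G+C=5
Perfect-match Tm = 2(11) + 4(5) = 22 + 20 = 42°C
Mismatches (positions where the bases are not complementary): 3 (at positions 1, 6, 12)
Effective Tm = 42 − 3×4 = 42 − 12 = 30°C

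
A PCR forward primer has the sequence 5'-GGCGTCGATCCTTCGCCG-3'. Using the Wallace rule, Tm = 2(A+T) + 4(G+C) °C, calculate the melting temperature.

Scanning the sequence gives A=1, G=6, C=7, T=4.
AT pairs contribute 5, GC pairs contribute 13.
Tm = 2×5 + 4×13 = 62°C

62°C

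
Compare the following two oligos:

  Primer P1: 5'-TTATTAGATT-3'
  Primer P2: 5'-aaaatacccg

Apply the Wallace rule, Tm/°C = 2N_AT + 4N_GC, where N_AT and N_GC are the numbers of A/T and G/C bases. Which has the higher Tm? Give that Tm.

Primer P2, 28°C

Primer P1: A+T=9, G+C=1 → Tm = 2(9)+4(1) = 22°C
Primer P2: A+T=6, G+C=4 → Tm = 2(6)+4(4) = 28°C
22°C vs 28°C → primer P2 is higher.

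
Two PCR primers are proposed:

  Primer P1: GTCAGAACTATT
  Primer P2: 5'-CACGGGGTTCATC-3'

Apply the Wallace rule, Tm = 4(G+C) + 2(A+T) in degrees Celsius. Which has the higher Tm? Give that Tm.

Primer P2, 42°C

Primer P1: A+T=8, G+C=4 → Tm = 2(8)+4(4) = 32°C
Primer P2: A+T=5, G+C=8 → Tm = 2(5)+4(8) = 42°C
32°C vs 42°C → primer P2 is higher.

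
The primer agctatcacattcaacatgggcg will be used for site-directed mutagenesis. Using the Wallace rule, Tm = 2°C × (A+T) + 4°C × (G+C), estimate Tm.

Scanning the sequence gives G=5, C=6, A=7, T=5.
AT pairs contribute 12, GC pairs contribute 11.
Tm = 2×12 + 4×11 = 68°C

68°C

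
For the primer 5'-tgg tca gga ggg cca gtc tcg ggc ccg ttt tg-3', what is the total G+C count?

21

Scanning the sequence gives T=8, A=3, C=8, G=13.
G+C = 13 + 8 = 21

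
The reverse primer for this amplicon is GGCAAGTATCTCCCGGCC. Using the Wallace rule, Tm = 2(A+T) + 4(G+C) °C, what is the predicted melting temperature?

T=3, C=7, G=5, A=3
A+T = 6, G+C = 12
Tm = 2(6) + 4(12) = 12 + 48 = 60°C

60°C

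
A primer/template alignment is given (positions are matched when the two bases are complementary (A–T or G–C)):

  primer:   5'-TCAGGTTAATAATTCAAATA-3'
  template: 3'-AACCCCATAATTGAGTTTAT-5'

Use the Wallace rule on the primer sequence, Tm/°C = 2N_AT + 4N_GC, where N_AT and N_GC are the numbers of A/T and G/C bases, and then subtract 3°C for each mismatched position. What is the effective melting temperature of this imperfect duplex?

33°C

Primer base counts: A=9, T=7, G=2, C=2 → A+T=16, G+C=4
Perfect-match Tm = 2(16) + 4(4) = 32 + 16 = 48°C
Mismatches (positions where the bases are not complementary): 5 (at positions 2, 3, 6, 9, 13)
Effective Tm = 48 − 5×3 = 48 − 15 = 33°C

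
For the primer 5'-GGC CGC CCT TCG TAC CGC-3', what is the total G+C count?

14

Scanning the sequence gives A=1, T=3, C=9, G=5.
G+C = 5 + 9 = 14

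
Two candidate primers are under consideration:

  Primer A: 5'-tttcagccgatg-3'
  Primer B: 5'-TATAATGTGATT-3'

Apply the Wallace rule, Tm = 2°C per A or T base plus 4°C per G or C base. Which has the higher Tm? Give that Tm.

Primer A, 36°C

Primer A: A+T=6, G+C=6 → Tm = 2(6)+4(6) = 36°C
Primer B: A+T=10, G+C=2 → Tm = 2(10)+4(2) = 28°C
36°C vs 28°C → primer A is higher.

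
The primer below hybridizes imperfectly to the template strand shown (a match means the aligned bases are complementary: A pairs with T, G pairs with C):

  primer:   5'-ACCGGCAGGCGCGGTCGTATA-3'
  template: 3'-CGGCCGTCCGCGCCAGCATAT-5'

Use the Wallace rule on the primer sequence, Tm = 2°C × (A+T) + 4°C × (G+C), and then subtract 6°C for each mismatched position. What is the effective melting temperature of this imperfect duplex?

64°C

Primer base counts: A=4, T=3, G=8, C=6 → A+T=7, G+C=14
Perfect-match Tm = 2(7) + 4(14) = 14 + 56 = 70°C
Mismatches (positions where the bases are not complementary): 1 (at position 1)
Effective Tm = 70 − 1×6 = 70 − 6 = 64°C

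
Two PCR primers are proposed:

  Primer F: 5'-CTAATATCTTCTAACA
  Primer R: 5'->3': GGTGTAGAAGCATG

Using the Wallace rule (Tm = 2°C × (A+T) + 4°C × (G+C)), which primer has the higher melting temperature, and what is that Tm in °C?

Primer R, 42°C

Primer F: A+T=12, G+C=4 → Tm = 2(12)+4(4) = 40°C
Primer R: A+T=7, G+C=7 → Tm = 2(7)+4(7) = 42°C
40°C vs 42°C → primer R is higher.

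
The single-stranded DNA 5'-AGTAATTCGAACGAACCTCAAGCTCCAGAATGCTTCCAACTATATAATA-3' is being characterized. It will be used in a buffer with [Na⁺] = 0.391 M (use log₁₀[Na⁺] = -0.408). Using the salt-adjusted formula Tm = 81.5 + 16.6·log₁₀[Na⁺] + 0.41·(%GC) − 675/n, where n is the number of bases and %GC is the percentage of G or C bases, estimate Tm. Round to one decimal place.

Length n = 49. Counting bases: T=12, G=6, A=19, C=12
G+C = 18, so %GC = 18/49 × 100 = 36.735%
Salt term: 16.6 × (-0.408) = -6.773
GC term: 0.41 × 36.735 = 15.061; length term: −675/49 = −13.776
Tm = 81.5 + (-6.773) + 15.061 − 13.776 = 76.012 → 76.0°C

76.0°C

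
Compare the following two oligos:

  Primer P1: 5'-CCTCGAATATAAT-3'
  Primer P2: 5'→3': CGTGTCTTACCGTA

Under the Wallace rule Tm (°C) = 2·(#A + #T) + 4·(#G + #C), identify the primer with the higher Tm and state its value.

Primer P1: A+T=9, G+C=4 → Tm = 2(9)+4(4) = 34°C
Primer P2: A+T=7, G+C=7 → Tm = 2(7)+4(7) = 42°C
34°C vs 42°C → primer P2 is higher.

Primer P2, 42°C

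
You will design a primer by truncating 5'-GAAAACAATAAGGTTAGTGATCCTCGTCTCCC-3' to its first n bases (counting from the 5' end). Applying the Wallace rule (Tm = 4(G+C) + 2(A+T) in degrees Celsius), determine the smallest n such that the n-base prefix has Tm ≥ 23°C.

First 9 bases: GAAAACAAT → Tm = 22°C (< 23°C)
First 10 bases: GAAAACAATA → Tm = 24°C (≥ 23°C)
Since every base adds ≥2°C, Tm only increases with n, so the threshold is first crossed at n = 10.

n = 10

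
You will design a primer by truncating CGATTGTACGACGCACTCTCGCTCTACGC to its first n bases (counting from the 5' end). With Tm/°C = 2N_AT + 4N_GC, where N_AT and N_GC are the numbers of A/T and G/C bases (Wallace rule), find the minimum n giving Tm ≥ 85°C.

First 27 bases: CGATTGTACGACGCACTCTCGCTCTAC → Tm = 84°C (< 85°C)
First 28 bases: CGATTGTACGACGCACTCTCGCTCTACG → Tm = 88°C (≥ 85°C)
Since every base adds ≥2°C, Tm only increases with n, so the threshold is first crossed at n = 28.

n = 28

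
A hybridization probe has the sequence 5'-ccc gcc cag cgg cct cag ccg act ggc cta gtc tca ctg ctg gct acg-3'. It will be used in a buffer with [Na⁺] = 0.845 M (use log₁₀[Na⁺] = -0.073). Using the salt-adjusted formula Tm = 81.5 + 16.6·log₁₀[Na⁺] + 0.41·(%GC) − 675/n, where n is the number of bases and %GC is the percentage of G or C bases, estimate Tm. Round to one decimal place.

95.3°C

Length n = 48. Counting bases: A=6, G=13, T=8, C=21
G+C = 34, so %GC = 34/48 × 100 = 70.833%
Salt term: 16.6 × (-0.073) = -1.212
GC term: 0.41 × 70.833 = 29.042; length term: −675/48 = −14.062
Tm = 81.5 + (-1.212) + 29.042 − 14.062 = 95.268 → 95.3°C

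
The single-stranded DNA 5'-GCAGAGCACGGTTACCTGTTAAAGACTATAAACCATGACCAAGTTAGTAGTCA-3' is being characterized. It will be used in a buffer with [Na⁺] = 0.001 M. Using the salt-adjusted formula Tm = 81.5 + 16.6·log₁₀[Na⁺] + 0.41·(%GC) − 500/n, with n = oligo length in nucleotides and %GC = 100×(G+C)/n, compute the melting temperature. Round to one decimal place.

Length n = 53. Scanning the sequence gives A=19, C=11, G=11, T=12.
G+C = 22, so %GC = 22/53 × 100 = 41.509%
Salt term: 16.6 × (-3) = -49.8
GC term: 0.41 × 41.509 = 17.019; length term: −500/53 = −9.434
Tm = 81.5 + (-49.8) + 17.019 − 9.434 = 39.285 → 39.3°C

39.3°C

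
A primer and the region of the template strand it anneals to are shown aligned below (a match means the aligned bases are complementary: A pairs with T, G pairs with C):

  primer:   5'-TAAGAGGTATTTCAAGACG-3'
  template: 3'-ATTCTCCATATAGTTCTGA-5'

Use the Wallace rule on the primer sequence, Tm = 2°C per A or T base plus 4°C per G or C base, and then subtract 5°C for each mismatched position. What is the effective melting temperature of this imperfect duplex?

Primer base counts: A=7, T=5, G=5, C=2 → A+T=12, G+C=7
Perfect-match Tm = 2(12) + 4(7) = 24 + 28 = 52°C
Mismatches (positions where the bases are not complementary): 2 (at positions 11, 19)
Effective Tm = 52 − 2×5 = 52 − 10 = 42°C

42°C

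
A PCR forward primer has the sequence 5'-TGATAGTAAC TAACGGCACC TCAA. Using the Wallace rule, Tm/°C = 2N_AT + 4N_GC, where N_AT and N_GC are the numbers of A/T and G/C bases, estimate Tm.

Counting bases: G=4, C=6, T=5, A=9
A+T = 14, G+C = 10
Tm = 2(14) + 4(10) = 28 + 40 = 68°C

68°C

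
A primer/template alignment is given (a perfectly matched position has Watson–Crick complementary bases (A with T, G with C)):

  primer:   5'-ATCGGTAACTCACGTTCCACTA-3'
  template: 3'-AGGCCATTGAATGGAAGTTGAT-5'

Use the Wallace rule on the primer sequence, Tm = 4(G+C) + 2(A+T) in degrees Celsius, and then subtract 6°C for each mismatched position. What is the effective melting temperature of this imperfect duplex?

Primer base counts: A=6, T=6, G=3, C=7 → A+T=12, G+C=10
Perfect-match Tm = 2(12) + 4(10) = 24 + 40 = 64°C
Mismatches (positions where the bases are not complementary): 5 (at positions 1, 2, 11, 14, 18)
Effective Tm = 64 − 5×6 = 64 − 30 = 34°C

34°C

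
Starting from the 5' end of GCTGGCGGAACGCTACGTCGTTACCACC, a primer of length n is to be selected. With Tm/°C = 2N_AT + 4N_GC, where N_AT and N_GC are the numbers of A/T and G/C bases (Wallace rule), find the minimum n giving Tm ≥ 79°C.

n = 25

First 24 bases: GCTGGCGGAACGCTACGTCGTTAC → Tm = 78°C (< 79°C)
First 25 bases: GCTGGCGGAACGCTACGTCGTTACC → Tm = 82°C (≥ 79°C)
Each additional base adds 2°C (A/T) or 4°C (G/C), so Tm is non-decreasing in n; n = 25 is the first length to reach 79°C.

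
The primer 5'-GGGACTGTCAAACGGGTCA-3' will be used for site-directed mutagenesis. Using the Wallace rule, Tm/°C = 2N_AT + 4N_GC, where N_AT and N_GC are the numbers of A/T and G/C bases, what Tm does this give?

Base counts: G=7, C=4, A=5, T=3
AT pairs contribute 8, GC pairs contribute 11.
Tm = 2(8) + 4(11) = 16 + 44 = 60°C

60°C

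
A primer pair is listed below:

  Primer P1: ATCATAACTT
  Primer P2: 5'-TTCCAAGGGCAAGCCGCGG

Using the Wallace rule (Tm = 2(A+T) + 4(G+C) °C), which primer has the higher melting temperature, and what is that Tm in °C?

Primer P1: A+T=8, G+C=2 → Tm = 2(8)+4(2) = 24°C
Primer P2: A+T=6, G+C=13 → Tm = 2(6)+4(13) = 64°C
24°C vs 64°C → primer P2 is higher.

Primer P2, 64°C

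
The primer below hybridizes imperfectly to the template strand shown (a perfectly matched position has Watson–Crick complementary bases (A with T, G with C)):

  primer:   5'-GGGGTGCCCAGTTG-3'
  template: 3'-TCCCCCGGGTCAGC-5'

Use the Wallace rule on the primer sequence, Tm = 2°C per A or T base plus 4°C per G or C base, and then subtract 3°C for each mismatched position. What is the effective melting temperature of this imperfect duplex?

Primer base counts: A=1, T=3, G=7, C=3 → A+T=4, G+C=10
Perfect-match Tm = 2(4) + 4(10) = 8 + 40 = 48°C
Mismatches (positions where the bases are not complementary): 3 (at positions 1, 5, 13)
Effective Tm = 48 − 3×3 = 48 − 9 = 39°C

39°C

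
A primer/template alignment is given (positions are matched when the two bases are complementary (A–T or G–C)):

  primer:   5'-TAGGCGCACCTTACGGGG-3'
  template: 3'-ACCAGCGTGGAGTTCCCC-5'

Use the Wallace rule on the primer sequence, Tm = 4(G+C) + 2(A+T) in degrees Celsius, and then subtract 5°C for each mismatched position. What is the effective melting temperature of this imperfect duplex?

40°C

Primer base counts: A=3, T=3, G=7, C=5 → A+T=6, G+C=12
Perfect-match Tm = 2(6) + 4(12) = 12 + 48 = 60°C
Mismatches (positions where the bases are not complementary): 4 (at positions 2, 4, 12, 14)
Effective Tm = 60 − 4×5 = 60 − 20 = 40°C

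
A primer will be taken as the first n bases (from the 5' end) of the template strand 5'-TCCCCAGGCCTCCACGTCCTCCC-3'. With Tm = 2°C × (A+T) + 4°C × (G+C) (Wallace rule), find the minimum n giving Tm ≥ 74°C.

First 21 bases: TCCCCAGGCCTCCACGTCCTC → Tm = 72°C (< 74°C)
First 22 bases: TCCCCAGGCCTCCACGTCCTCC → Tm = 76°C (≥ 74°C)
Each additional base adds 2°C (A/T) or 4°C (G/C), so Tm is non-decreasing in n; n = 22 is the first length to reach 74°C.

n = 22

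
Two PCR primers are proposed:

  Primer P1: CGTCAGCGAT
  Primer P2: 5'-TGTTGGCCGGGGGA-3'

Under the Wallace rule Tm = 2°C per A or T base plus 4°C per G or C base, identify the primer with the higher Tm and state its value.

Primer P2, 48°C

Primer P1: A+T=4, G+C=6 → Tm = 2(4)+4(6) = 32°C
Primer P2: A+T=4, G+C=10 → Tm = 2(4)+4(10) = 48°C
32°C vs 48°C → primer P2 is higher.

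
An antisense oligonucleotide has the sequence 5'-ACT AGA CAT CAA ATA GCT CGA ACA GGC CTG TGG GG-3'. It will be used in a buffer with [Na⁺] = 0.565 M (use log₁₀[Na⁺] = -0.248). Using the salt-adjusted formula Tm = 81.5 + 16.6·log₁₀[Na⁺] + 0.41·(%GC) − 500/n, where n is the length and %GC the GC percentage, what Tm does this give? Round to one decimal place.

84.2°C

Length n = 35. T=6, G=10, A=11, C=8
G+C = 18, so %GC = 18/35 × 100 = 51.429%
Salt term: 16.6 × (-0.248) = -4.117
GC term: 0.41 × 51.429 = 21.086; length term: −500/35 = −14.286
Tm = 81.5 + (-4.117) + 21.086 − 14.286 = 84.183 → 84.2°C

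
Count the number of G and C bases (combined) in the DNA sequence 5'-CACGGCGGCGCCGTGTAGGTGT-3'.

Scanning the sequence gives T=4, G=10, A=2, C=6.
G+C = 10 + 6 = 16

16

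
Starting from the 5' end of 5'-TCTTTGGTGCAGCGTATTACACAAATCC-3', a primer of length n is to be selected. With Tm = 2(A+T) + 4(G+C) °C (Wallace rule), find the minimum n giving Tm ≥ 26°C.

First 8 bases: TCTTTGGT → Tm = 22°C (< 26°C)
First 9 bases: TCTTTGGTG → Tm = 26°C (≥ 26°C)
Since every base adds ≥2°C, Tm only increases with n, so the threshold is first crossed at n = 9.

n = 9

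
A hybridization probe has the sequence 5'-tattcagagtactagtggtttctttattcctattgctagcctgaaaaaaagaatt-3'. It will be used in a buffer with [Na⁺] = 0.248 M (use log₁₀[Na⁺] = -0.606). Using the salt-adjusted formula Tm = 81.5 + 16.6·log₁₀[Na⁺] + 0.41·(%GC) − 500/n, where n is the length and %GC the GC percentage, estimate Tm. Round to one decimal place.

Length n = 55. G=9, A=17, T=21, C=8
G+C = 17, so %GC = 17/55 × 100 = 30.909%
Salt term: 16.6 × (-0.606) = -10.06
GC term: 0.41 × 30.909 = 12.673; length term: −500/55 = −9.091
Tm = 81.5 + (-10.06) + 12.673 − 9.091 = 75.022 → 75.0°C

75.0°C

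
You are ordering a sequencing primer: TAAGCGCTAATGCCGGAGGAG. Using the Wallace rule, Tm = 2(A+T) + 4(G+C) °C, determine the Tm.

Scanning the sequence gives C=4, T=3, G=8, A=6.
AT pairs contribute 9, GC pairs contribute 12.
Tm = 2(9) + 4(12) = 18 + 48 = 66°C

66°C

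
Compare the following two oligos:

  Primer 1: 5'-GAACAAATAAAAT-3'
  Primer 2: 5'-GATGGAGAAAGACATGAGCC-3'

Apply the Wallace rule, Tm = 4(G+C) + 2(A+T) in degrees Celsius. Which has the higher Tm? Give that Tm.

Primer 1: A+T=11, G+C=2 → Tm = 2(11)+4(2) = 30°C
Primer 2: A+T=10, G+C=10 → Tm = 2(10)+4(10) = 60°C
30°C vs 60°C → primer 2 is higher.

Primer 2, 60°C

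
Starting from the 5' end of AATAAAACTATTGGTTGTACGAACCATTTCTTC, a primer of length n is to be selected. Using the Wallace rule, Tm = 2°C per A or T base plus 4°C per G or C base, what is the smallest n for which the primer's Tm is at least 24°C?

First 10 bases: AATAAAACTA → Tm = 22°C (< 24°C)
First 11 bases: AATAAAACTAT → Tm = 24°C (≥ 24°C)
Each additional base adds 2°C (A/T) or 4°C (G/C), so Tm is non-decreasing in n; n = 11 is the first length to reach 24°C.

n = 11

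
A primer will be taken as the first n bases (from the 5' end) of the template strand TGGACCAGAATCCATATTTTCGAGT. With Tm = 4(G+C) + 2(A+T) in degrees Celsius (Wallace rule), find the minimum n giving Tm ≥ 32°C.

First 10 bases: TGGACCAGAA → Tm = 30°C (< 32°C)
First 11 bases: TGGACCAGAAT → Tm = 32°C (≥ 32°C)
Each additional base adds 2°C (A/T) or 4°C (G/C), so Tm is non-decreasing in n; n = 11 is the first length to reach 32°C.

n = 11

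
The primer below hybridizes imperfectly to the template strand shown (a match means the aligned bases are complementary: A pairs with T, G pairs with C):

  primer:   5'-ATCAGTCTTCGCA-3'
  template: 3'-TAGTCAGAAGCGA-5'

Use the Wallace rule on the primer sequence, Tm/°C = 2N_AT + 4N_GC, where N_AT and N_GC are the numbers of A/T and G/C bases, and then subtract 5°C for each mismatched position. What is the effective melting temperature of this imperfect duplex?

Primer base counts: A=3, T=4, G=2, C=4 → A+T=7, G+C=6
Perfect-match Tm = 2(7) + 4(6) = 14 + 24 = 38°C
Mismatches (positions where the bases are not complementary): 1 (at position 13)
Effective Tm = 38 − 1×5 = 38 − 5 = 33°C

33°C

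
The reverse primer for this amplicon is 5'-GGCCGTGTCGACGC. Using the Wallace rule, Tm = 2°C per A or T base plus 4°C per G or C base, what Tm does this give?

Base counts: T=2, C=5, G=6, A=1
So N_AT = 3 and N_GC = 11.
Tm = 2(3) + 4(11) = 6 + 44 = 50°C

50°C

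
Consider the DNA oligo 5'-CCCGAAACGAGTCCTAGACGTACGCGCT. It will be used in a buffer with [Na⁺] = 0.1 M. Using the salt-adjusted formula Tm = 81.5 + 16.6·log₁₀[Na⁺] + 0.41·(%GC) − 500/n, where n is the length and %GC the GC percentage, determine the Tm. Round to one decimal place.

Length n = 28. Counting bases: C=10, T=4, G=7, A=7
G+C = 17, so %GC = 17/28 × 100 = 60.714%
Salt term: 16.6 × (-1) = -16.6
GC term: 0.41 × 60.714 = 24.893; length term: −500/28 = −17.857
Tm = 81.5 + (-16.6) + 24.893 − 17.857 = 71.936 → 71.9°C

71.9°C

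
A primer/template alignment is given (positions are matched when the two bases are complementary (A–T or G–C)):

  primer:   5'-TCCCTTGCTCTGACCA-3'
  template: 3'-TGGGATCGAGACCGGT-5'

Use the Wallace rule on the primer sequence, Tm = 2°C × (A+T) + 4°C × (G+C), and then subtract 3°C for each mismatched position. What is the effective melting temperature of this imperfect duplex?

Primer base counts: A=2, T=5, G=2, C=7 → A+T=7, G+C=9
Perfect-match Tm = 2(7) + 4(9) = 14 + 36 = 50°C
Mismatches (positions where the bases are not complementary): 3 (at positions 1, 6, 13)
Effective Tm = 50 − 3×3 = 50 − 9 = 41°C

41°C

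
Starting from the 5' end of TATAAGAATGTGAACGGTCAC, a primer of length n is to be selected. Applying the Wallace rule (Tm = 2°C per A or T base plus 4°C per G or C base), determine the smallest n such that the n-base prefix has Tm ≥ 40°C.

n = 16

First 15 bases: TATAAGAATGTGAAC → Tm = 38°C (< 40°C)
First 16 bases: TATAAGAATGTGAACG → Tm = 42°C (≥ 40°C)
Each additional base adds 2°C (A/T) or 4°C (G/C), so Tm is non-decreasing in n; n = 16 is the first length to reach 40°C.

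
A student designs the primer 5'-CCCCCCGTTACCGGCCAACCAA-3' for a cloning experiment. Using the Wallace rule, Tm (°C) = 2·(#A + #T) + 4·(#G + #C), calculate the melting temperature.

C=12, G=3, T=2, A=5
AT pairs contribute 7, GC pairs contribute 15.
Tm = 2(7) + 4(15) = 14 + 60 = 74°C

74°C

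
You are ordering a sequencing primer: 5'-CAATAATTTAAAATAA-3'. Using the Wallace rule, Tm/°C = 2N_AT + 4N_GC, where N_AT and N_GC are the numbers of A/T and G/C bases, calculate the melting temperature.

34°C

Scanning the sequence gives A=10, G=0, C=1, T=5.
A+T = 15, G+C = 1
Tm = 2(15) + 4(1) = 30 + 4 = 34°C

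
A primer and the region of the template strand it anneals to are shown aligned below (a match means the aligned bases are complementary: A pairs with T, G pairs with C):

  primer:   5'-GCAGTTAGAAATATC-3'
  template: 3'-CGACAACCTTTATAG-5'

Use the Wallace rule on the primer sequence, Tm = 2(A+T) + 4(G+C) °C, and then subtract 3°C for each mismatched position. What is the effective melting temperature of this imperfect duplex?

34°C

Primer base counts: A=6, T=4, G=3, C=2 → A+T=10, G+C=5
Perfect-match Tm = 2(10) + 4(5) = 20 + 20 = 40°C
Mismatches (positions where the bases are not complementary): 2 (at positions 3, 7)
Effective Tm = 40 − 2×3 = 40 − 6 = 34°C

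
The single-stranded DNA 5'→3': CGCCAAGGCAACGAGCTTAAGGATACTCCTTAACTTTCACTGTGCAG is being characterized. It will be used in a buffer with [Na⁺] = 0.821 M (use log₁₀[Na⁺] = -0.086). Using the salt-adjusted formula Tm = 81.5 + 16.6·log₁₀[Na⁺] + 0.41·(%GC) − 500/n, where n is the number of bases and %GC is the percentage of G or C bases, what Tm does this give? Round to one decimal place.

Length n = 47. Base counts: G=10, A=13, T=11, C=13
G+C = 23, so %GC = 23/47 × 100 = 48.936%
Salt term: 16.6 × (-0.086) = -1.428
GC term: 0.41 × 48.936 = 20.064; length term: −500/47 = −10.638
Tm = 81.5 + (-1.428) + 20.064 − 10.638 = 89.498 → 89.5°C

89.5°C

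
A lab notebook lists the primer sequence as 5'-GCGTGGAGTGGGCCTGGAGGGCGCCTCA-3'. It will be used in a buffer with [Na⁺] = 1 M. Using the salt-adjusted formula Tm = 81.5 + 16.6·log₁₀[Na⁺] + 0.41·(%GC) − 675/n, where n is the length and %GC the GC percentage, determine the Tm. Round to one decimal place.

88.1°C

Length n = 28. Scanning the sequence gives T=4, C=7, A=3, G=14.
G+C = 21, so %GC = 21/28 × 100 = 75%
Salt term: 16.6 × (0) = 0
GC term: 0.41 × 75 = 30.75; length term: −675/28 = −24.107
Tm = 81.5 + (0) + 30.75 − 24.107 = 88.143 → 88.1°C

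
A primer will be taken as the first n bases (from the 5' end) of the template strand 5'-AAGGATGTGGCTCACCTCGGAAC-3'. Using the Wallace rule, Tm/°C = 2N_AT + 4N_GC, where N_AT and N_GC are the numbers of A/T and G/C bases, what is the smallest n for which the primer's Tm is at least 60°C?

First 18 bases: AAGGATGTGGCTCACCTC → Tm = 56°C (< 60°C)
First 19 bases: AAGGATGTGGCTCACCTCG → Tm = 60°C (≥ 60°C)
Since every base adds ≥2°C, Tm only increases with n, so the threshold is first crossed at n = 19.

n = 19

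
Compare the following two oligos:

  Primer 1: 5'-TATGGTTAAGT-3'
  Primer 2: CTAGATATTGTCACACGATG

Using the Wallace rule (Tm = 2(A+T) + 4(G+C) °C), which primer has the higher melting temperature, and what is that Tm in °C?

Primer 2, 56°C

Primer 1: A+T=8, G+C=3 → Tm = 2(8)+4(3) = 28°C
Primer 2: A+T=12, G+C=8 → Tm = 2(12)+4(8) = 56°C
28°C vs 56°C → primer 2 is higher.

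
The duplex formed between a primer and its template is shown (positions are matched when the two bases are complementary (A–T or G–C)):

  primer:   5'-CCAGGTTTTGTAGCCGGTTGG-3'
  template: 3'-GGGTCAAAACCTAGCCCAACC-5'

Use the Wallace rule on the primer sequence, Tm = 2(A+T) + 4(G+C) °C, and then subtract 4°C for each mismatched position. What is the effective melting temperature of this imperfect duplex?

Primer base counts: A=2, T=7, G=8, C=4 → A+T=9, G+C=12
Perfect-match Tm = 2(9) + 4(12) = 18 + 48 = 66°C
Mismatches (positions where the bases are not complementary): 5 (at positions 3, 4, 11, 13, 15)
Effective Tm = 66 − 5×4 = 66 − 20 = 46°C

46°C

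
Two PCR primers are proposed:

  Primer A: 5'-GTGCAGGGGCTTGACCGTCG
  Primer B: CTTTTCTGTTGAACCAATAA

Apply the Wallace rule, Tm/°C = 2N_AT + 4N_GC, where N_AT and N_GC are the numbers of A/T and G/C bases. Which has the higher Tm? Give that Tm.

Primer A, 68°C

Primer A: A+T=6, G+C=14 → Tm = 2(6)+4(14) = 68°C
Primer B: A+T=14, G+C=6 → Tm = 2(14)+4(6) = 52°C
68°C vs 52°C → primer A is higher.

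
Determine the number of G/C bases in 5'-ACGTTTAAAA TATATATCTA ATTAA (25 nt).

3

Counting bases: C=2, G=1, A=12, T=10
G+C = 1 + 2 = 3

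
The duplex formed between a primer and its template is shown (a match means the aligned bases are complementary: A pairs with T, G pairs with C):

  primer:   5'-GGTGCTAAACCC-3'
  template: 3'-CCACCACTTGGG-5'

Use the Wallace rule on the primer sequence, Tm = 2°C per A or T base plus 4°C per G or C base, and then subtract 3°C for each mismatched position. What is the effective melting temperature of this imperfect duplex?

Primer base counts: A=3, T=2, G=3, C=4 → A+T=5, G+C=7
Perfect-match Tm = 2(5) + 4(7) = 10 + 28 = 38°C
Mismatches (positions where the bases are not complementary): 2 (at positions 5, 7)
Effective Tm = 38 − 2×3 = 38 − 6 = 32°C

32°C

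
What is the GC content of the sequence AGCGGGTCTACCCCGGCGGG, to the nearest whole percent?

Base counts: G=9, T=2, C=7, A=2
G+C = 9 + 7 = 16 out of 20 bases
%GC = 16/20 × 100 = 80% ≈ 80%

80%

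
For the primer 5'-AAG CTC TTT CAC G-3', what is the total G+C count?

Base counts: A=3, T=4, G=2, C=4
Total G or C: 2 + 4 = 6

6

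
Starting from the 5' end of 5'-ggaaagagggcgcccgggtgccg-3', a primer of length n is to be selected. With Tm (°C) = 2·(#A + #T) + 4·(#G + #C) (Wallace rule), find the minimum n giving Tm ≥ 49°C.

n = 15

First 14 bases: GGAAAGAGGGCGCC → Tm = 48°C (< 49°C)
First 15 bases: GGAAAGAGGGCGCCC → Tm = 52°C (≥ 49°C)
Since every base adds ≥2°C, Tm only increases with n, so the threshold is first crossed at n = 15.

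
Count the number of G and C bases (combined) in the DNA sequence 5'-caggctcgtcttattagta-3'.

G=4, C=4, A=4, T=7
Total G or C: 4 + 4 = 8

8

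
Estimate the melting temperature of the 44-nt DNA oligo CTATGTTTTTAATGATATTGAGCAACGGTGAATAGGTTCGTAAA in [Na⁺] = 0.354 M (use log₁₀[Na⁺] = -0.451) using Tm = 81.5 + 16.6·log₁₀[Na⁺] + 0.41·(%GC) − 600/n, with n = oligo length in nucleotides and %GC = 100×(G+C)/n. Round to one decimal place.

Length n = 44. Counting bases: T=16, G=10, A=14, C=4
G+C = 14, so %GC = 14/44 × 100 = 31.818%
Salt term: 16.6 × (-0.451) = -7.487
GC term: 0.41 × 31.818 = 13.045; length term: −600/44 = −13.636
Tm = 81.5 + (-7.487) + 13.045 − 13.636 = 73.422 → 73.4°C

73.4°C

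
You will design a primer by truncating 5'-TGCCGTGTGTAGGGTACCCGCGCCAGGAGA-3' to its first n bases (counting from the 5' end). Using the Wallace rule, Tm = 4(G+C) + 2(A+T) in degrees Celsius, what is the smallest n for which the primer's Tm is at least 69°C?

First 20 bases: TGCCGTGTGTAGGGTACCCG → Tm = 66°C (< 69°C)
First 21 bases: TGCCGTGTGTAGGGTACCCGC → Tm = 70°C (≥ 69°C)
Since every base adds ≥2°C, Tm only increases with n, so the threshold is first crossed at n = 21.

n = 21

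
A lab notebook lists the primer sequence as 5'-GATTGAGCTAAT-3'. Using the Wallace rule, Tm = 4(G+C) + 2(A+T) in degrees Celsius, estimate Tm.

Counting bases: G=3, C=1, T=4, A=4
So N_AT = 8 and N_GC = 4.
Tm = 2(8) + 4(4) = 16 + 16 = 32°C

32°C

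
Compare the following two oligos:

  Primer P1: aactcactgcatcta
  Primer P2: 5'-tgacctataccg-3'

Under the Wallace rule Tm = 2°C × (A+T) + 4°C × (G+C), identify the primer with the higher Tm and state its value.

Primer P1: A+T=9, G+C=6 → Tm = 2(9)+4(6) = 42°C
Primer P2: A+T=6, G+C=6 → Tm = 2(6)+4(6) = 36°C
42°C vs 36°C → primer P1 is higher.

Primer P1, 42°C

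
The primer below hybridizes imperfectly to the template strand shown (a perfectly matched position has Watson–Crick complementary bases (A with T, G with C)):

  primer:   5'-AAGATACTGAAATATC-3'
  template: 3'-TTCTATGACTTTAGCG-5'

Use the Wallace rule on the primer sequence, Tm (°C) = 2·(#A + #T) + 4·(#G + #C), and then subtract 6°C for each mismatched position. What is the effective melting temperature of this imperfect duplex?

28°C

Primer base counts: A=8, T=4, G=2, C=2 → A+T=12, G+C=4
Perfect-match Tm = 2(12) + 4(4) = 24 + 16 = 40°C
Mismatches (positions where the bases are not complementary): 2 (at positions 14, 15)
Effective Tm = 40 − 2×6 = 40 − 12 = 28°C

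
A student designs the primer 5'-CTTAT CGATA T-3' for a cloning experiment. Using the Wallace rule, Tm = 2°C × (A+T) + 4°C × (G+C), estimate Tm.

Base counts: G=1, T=5, C=2, A=3
A+T = 8, G+C = 3
Tm = 2(8) + 4(3) = 16 + 12 = 28°C

28°C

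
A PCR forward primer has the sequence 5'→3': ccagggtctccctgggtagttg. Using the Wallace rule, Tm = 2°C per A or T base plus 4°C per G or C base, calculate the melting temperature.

72°C

Base counts: T=6, A=2, C=6, G=8
A+T = 8, G+C = 14
Tm = 2×8 + 4×14 = 72°C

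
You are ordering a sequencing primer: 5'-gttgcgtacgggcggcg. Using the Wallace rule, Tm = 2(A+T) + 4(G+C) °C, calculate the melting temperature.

G=9, A=1, T=3, C=4
A+T = 4, G+C = 13
Tm = 4·13 + 2·4 = 52 + 8 = 60°C

60°C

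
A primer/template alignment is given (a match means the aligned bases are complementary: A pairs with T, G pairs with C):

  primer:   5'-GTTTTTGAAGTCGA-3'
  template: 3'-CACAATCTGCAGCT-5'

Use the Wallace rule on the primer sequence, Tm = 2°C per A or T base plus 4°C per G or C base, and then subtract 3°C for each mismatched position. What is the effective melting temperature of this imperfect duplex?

Primer base counts: A=3, T=6, G=4, C=1 → A+T=9, G+C=5
Perfect-match Tm = 2(9) + 4(5) = 18 + 20 = 38°C
Mismatches (positions where the bases are not complementary): 3 (at positions 3, 6, 9)
Effective Tm = 38 − 3×3 = 38 − 9 = 29°C

29°C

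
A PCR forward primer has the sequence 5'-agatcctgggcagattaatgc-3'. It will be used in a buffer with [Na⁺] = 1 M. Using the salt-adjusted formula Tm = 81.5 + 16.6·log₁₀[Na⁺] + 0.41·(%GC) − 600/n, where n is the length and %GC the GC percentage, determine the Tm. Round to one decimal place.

72.5°C

Length n = 21. Counting bases: A=6, G=6, C=4, T=5
G+C = 10, so %GC = 10/21 × 100 = 47.619%
Salt term: 16.6 × (0) = 0
GC term: 0.41 × 47.619 = 19.524; length term: −600/21 = −28.571
Tm = 81.5 + (0) + 19.524 − 28.571 = 72.453 → 72.5°C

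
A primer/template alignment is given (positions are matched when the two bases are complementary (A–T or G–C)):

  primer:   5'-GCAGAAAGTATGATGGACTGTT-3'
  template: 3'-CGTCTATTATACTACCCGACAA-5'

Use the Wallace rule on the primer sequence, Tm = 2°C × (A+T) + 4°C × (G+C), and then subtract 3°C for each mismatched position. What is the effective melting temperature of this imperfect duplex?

53°C

Primer base counts: A=7, T=6, G=7, C=2 → A+T=13, G+C=9
Perfect-match Tm = 2(13) + 4(9) = 26 + 36 = 62°C
Mismatches (positions where the bases are not complementary): 3 (at positions 6, 8, 17)
Effective Tm = 62 − 3×3 = 62 − 9 = 53°C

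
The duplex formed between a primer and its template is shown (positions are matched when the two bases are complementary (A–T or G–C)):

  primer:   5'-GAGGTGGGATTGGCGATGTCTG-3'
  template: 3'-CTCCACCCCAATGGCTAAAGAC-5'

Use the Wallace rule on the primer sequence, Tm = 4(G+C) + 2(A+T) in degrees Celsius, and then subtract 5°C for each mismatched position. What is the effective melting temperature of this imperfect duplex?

50°C

Primer base counts: A=3, T=6, G=11, C=2 → A+T=9, G+C=13
Perfect-match Tm = 2(9) + 4(13) = 18 + 52 = 70°C
Mismatches (positions where the bases are not complementary): 4 (at positions 9, 12, 13, 18)
Effective Tm = 70 − 4×5 = 70 − 20 = 50°C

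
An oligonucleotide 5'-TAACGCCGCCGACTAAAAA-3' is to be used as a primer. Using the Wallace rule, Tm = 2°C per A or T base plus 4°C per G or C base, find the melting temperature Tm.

T=2, C=6, A=8, G=3
AT pairs contribute 10, GC pairs contribute 9.
Tm = 2×10 + 4×9 = 56°C

56°C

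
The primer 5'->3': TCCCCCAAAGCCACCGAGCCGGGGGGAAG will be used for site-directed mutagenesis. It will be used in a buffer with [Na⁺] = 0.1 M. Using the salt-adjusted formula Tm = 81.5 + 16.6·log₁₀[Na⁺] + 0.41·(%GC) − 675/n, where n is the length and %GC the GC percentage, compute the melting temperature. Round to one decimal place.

Length n = 29. Base counts: C=11, T=1, G=10, A=7
G+C = 21, so %GC = 21/29 × 100 = 72.414%
Salt term: 16.6 × (-1) = -16.6
GC term: 0.41 × 72.414 = 29.69; length term: −675/29 = −23.276
Tm = 81.5 + (-16.6) + 29.69 − 23.276 = 71.314 → 71.3°C

71.3°C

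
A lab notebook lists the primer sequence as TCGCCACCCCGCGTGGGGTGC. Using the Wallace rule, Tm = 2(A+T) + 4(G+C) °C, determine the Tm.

Base counts: G=8, T=3, C=9, A=1
AT pairs contribute 4, GC pairs contribute 17.
Tm = 2(4) + 4(17) = 8 + 68 = 76°C

76°C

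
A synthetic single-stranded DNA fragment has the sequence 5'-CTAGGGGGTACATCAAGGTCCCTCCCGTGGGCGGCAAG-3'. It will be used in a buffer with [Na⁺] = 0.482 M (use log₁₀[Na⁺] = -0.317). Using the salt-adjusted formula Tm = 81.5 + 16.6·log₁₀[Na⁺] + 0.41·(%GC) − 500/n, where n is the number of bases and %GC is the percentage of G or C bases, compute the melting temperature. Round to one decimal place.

90.1°C

Length n = 38. Scanning the sequence gives C=11, T=6, G=14, A=7.
G+C = 25, so %GC = 25/38 × 100 = 65.789%
Salt term: 16.6 × (-0.317) = -5.262
GC term: 0.41 × 65.789 = 26.973; length term: −500/38 = −13.158
Tm = 81.5 + (-5.262) + 26.973 − 13.158 = 90.053 → 90.1°C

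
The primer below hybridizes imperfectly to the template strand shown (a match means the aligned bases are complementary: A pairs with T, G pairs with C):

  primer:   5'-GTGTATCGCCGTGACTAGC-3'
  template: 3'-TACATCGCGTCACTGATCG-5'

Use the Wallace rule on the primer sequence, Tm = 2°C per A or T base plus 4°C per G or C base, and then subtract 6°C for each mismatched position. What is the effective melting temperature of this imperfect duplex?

Primer base counts: A=3, T=5, G=6, C=5 → A+T=8, G+C=11
Perfect-match Tm = 2(8) + 4(11) = 16 + 44 = 60°C
Mismatches (positions where the bases are not complementary): 3 (at positions 1, 6, 10)
Effective Tm = 60 − 3×6 = 60 − 18 = 42°C

42°C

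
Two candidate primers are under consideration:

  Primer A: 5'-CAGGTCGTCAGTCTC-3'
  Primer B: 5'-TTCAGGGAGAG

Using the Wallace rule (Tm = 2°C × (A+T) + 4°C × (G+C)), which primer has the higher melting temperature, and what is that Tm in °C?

Primer A: A+T=6, G+C=9 → Tm = 2(6)+4(9) = 48°C
Primer B: A+T=5, G+C=6 → Tm = 2(5)+4(6) = 34°C
48°C vs 34°C → primer A is higher.

Primer A, 48°C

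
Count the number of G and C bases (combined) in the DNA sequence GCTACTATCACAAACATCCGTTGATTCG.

12

Scanning the sequence gives C=8, T=8, G=4, A=8.
G+C = 4 + 8 = 12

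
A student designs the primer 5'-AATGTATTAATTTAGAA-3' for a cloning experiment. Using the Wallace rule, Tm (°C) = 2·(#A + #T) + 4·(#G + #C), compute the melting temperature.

38°C

Base counts: C=0, T=7, A=8, G=2
So N_AT = 15 and N_GC = 2.
Tm = 4·2 + 2·15 = 8 + 30 = 38°C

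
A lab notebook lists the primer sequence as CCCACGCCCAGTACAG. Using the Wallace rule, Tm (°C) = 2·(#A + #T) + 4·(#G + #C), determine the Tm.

54°C

Counting bases: T=1, C=8, G=3, A=4
AT pairs contribute 5, GC pairs contribute 11.
Tm = 4·11 + 2·5 = 44 + 10 = 54°C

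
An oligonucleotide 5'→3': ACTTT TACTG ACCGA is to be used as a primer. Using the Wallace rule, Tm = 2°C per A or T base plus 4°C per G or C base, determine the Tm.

42°C

Scanning the sequence gives G=2, T=5, A=4, C=4.
A+T = 9, G+C = 6
Tm = 2(9) + 4(6) = 18 + 24 = 42°C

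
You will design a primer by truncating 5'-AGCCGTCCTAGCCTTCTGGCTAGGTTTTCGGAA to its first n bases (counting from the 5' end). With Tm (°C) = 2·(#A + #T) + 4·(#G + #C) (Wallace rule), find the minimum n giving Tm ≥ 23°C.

n = 7

First 6 bases: AGCCGT → Tm = 20°C (< 23°C)
First 7 bases: AGCCGTC → Tm = 24°C (≥ 23°C)
Each additional base adds 2°C (A/T) or 4°C (G/C), so Tm is non-decreasing in n; n = 7 is the first length to reach 23°C.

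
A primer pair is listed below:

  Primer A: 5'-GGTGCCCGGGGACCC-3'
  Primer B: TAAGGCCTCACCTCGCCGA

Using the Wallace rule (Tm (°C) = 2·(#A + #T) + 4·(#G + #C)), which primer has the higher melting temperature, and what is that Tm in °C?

Primer B, 62°C

Primer A: A+T=2, G+C=13 → Tm = 2(2)+4(13) = 56°C
Primer B: A+T=7, G+C=12 → Tm = 2(7)+4(12) = 62°C
56°C vs 62°C → primer B is higher.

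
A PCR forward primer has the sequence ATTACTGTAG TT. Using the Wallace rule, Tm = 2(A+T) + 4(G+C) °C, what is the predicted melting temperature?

30°C

Scanning the sequence gives G=2, A=3, T=6, C=1.
So N_AT = 9 and N_GC = 3.
Tm = 2(9) + 4(3) = 18 + 12 = 30°C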